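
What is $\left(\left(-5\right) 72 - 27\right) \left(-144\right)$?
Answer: $55728$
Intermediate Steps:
$\left(\left(-5\right) 72 - 27\right) \left(-144\right) = \left(-360 - 27\right) \left(-144\right) = \left(-387\right) \left(-144\right) = 55728$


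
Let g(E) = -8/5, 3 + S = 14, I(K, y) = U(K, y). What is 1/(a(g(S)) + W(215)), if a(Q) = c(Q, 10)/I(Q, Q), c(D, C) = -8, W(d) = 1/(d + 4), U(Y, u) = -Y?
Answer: -219/1094 ≈ -0.20018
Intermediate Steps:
I(K, y) = -K
S = 11 (S = -3 + 14 = 11)
g(E) = -8/5 (g(E) = -8*1/5 = -8/5)
W(d) = 1/(4 + d)
a(Q) = 8/Q (a(Q) = -8*(-1/Q) = -(-8)/Q = 8/Q)
1/(a(g(S)) + W(215)) = 1/(8/(-8/5) + 1/(4 + 215)) = 1/(8*(-5/8) + 1/219) = 1/(-5 + 1/219) = 1/(-1094/219) = -219/1094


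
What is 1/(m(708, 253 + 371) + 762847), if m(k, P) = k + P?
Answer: 1/764179 ≈ 1.3086e-6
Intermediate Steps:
m(k, P) = P + k
1/(m(708, 253 + 371) + 762847) = 1/(((253 + 371) + 708) + 762847) = 1/((624 + 708) + 762847) = 1/(1332 + 762847) = 1/764179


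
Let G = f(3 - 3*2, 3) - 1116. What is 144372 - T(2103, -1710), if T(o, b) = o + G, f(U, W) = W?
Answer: 143382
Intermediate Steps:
G = -1113 (G = 3 - 1116 = -1113)
T(o, b) = -1113 + o (T(o, b) = o - 1113 = -1113 + o)
144372 - T(2103, -1710) = 144372 - (-1113 + 2103) = 144372 - 1*990 = 144372 - 990 = 143382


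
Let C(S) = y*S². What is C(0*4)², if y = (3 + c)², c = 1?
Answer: 0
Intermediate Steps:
y = 16 (y = (3 + 1)² = 4² = 16)
C(S) = 16*S²
C(0*4)² = (16*(0*4)²)² = (16*0²)² = (16*0)² = 0² = 0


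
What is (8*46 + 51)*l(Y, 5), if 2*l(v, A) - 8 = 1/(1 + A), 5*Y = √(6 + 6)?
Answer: 20531/12 ≈ 1710.9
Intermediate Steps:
Y = 2*√3/5 (Y = √(6 + 6)/5 = √12/5 = (2*√3)/5 = 2*√3/5 ≈ 0.69282)
l(v, A) = 4 + 1/(2*(1 + A))
(8*46 + 51)*l(Y, 5) = (8*46 + 51)*((9 + 8*5)/(2*(1 + 5))) = (368 + 51)*((½)*(9 + 40)/6) = 419*((½)*(⅙)*49) = 419*(49/12) = 20531/12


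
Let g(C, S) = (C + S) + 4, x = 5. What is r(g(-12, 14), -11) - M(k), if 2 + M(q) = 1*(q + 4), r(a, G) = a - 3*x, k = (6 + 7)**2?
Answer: -180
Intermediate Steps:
k = 169 (k = 13**2 = 169)
g(C, S) = 4 + C + S
r(a, G) = -15 + a (r(a, G) = a - 3*5 = a - 15 = -15 + a)
M(q) = 2 + q (M(q) = -2 + 1*(q + 4) = -2 + 1*(4 + q) = -2 + (4 + q) = 2 + q)
r(g(-12, 14), -11) - M(k) = (-15 + (4 - 12 + 14)) - (2 + 169) = (-15 + 6) - 1*171 = -9 - 171 = -180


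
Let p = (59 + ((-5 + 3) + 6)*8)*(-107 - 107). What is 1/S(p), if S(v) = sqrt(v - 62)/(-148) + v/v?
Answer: 37/70 + I*sqrt(1221)/70 ≈ 0.52857 + 0.49918*I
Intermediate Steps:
p = -19474 (p = (59 + (-2 + 6)*8)*(-214) = (59 + 4*8)*(-214) = (59 + 32)*(-214) = 91*(-214) = -19474)
S(v) = 1 - sqrt(-62 + v)/148 (S(v) = sqrt(-62 + v)*(-1/148) + 1 = -sqrt(-62 + v)/148 + 1 = 1 - sqrt(-62 + v)/148)
1/S(p) = 1/(1 - sqrt(-62 - 19474)/148) = 1/(1 - I*sqrt(1221)/37)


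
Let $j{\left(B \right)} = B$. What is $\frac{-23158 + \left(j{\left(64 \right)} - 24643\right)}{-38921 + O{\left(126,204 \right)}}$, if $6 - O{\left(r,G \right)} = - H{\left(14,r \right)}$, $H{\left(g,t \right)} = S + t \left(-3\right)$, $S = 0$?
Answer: $\frac{47737}{39293} \approx 1.2149$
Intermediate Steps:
$H{\left(g,t \right)} = - 3 t$ ($H{\left(g,t \right)} = 0 + t \left(-3\right) = 0 - 3 t = - 3 t$)
$O{\left(r,G \right)} = 6 - 3 r$ ($O{\left(r,G \right)} = 6 - - \left(-3\right) r = 6 - 3 r$)
$\frac{-23158 + \left(j{\left(64 \right)} - 24643\right)}{-38921 + O{\left(126,204 \right)}} = \frac{-23158 + \left(64 - 24643\right)}{-38921 + \left(6 - 378\right)} = \frac{-23158 - 24579}{-38921 - 372} = - \frac{47737}{-39293} = \left(-47737\right) \left(- \frac{1}{39293}\right) = \frac{47737}{39293}$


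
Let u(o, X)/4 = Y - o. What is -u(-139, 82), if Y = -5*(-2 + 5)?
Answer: -496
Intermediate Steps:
Y = -15 (Y = -5*3 = -15)
u(o, X) = -60 - 4*o (u(o, X) = 4*(-15 - o) = -60 - 4*o)
-u(-139, 82) = -(-60 - 4*(-139)) = -(-60 + 556) = -1*496 = -496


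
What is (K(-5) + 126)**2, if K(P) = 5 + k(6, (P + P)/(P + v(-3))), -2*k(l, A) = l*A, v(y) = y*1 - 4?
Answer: 66049/4 ≈ 16512.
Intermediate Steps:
v(y) = -4 + y (v(y) = y - 4 = -4 + y)
k(l, A) = -A*l/2 (k(l, A) = -l*A/2 = -A*l/2)
K(P) = 5 - 6*P/(-7 + P) (K(P) = 5 - 1/2*(P + P)/(P + (-4 - 3))*6 = 5 - 1/2*(2*P)/(P - 7)*6 = 5 - 1/2*(2*P)/(-7 + P)*6 = 5 - 1/2*2*P/(-7 + P)*6 = 5 - 6*P/(-7 + P))
(K(-5) + 126)**2 = ((-35 - 1*(-5))/(-7 - 5) + 126)**2 = ((-35 + 5)/(-12) + 126)**2 = (-1/12*(-30) + 126)**2 = (5/2 + 126)**2 = (257/2)**2 = 66049/4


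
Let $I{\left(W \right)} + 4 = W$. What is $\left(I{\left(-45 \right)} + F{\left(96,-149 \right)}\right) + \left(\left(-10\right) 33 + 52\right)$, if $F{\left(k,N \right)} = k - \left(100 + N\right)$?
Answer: $-182$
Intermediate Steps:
$I{\left(W \right)} = -4 + W$
$F{\left(k,N \right)} = -100 + k - N$
$\left(I{\left(-45 \right)} + F{\left(96,-149 \right)}\right) + \left(\left(-10\right) 33 + 52\right) = \left(\left(-4 - 45\right) - -145\right) + \left(\left(-10\right) 33 + 52\right) = \left(-49 + \left(-100 + 96 + 149\right)\right) + \left(-330 + 52\right) = \left(-49 + 145\right) - 278 = 96 - 278 = -182$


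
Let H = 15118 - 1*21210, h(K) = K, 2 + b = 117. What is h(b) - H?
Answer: 6207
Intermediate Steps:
b = 115 (b = -2 + 117 = 115)
H = -6092 (H = 15118 - 21210 = -6092)
h(b) - H = 115 - 1*(-6092) = 115 + 6092 = 6207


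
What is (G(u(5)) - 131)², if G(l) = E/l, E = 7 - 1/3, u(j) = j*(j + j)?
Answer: 3853369/225 ≈ 17126.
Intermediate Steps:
u(j) = 2*j² (u(j) = j*(2*j) = 2*j²)
E = 20/3 (E = 7 - 1*⅓ = 7 - ⅓ = 20/3 ≈ 6.6667)
G(l) = 20/(3*l)
(G(u(5)) - 131)² = (20/(3*((2*5²))) - 131)² = (20/(3*((2*25))) - 131)² = ((20/3)/50 - 131)² = ((20/3)*(1/50) - 131)² = (2/15 - 131)² = (-1963/15)² = 3853369/225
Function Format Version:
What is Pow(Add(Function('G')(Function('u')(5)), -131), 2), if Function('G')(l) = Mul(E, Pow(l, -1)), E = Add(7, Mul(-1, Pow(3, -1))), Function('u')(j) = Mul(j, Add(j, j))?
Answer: Rational(3853369, 225) ≈ 17126.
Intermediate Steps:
Function('u')(j) = Mul(2, Pow(j, 2)) (Function('u')(j) = Mul(j, Mul(2, j)) = Mul(2, Pow(j, 2)))
E = Rational(20, 3) (E = Add(7, Mul(-1, Rational(1, 3))) = Add(7, Rational(-1, 3)) = Rational(20, 3) ≈ 6.6667)
Function('G')(l) = Mul(Rational(20, 3), Pow(l, -1))
Pow(Add(Function('G')(Function('u')(5)), -131), 2) = Pow(Add(Mul(Rational(20, 3), Pow(Mul(2, Pow(5, 2)), -1)), -131), 2) = Pow(Add(Mul(Rational(20, 3), Pow(Mul(2, 25), -1)), -131), 2) = Pow(Add(Mul(Rational(20, 3), Pow(50, -1)), -131), 2) = Pow(Add(Mul(Rational(20, 3), Rational(1, 50)), -131), 2) = Pow(Add(Rational(2, 15), -131), 2) = Pow(Rational(-1963, 15), 2) = Rational(3853369, 225)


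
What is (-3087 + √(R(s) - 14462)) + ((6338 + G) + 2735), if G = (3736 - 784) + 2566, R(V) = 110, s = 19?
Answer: 11504 + 4*I*√897 ≈ 11504.0 + 119.8*I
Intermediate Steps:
G = 5518 (G = 2952 + 2566 = 5518)
(-3087 + √(R(s) - 14462)) + ((6338 + G) + 2735) = (-3087 + √(110 - 14462)) + ((6338 + 5518) + 2735) = (-3087 + √(-14352)) + (11856 + 2735) = (-3087 + 4*I*√897) + 14591 = 11504 + 4*I*√897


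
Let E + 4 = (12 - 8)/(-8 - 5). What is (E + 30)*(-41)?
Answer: -13694/13 ≈ -1053.4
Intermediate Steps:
E = -56/13 (E = -4 + (12 - 8)/(-8 - 5) = -4 + 4/(-13) = -4 + 4*(-1/13) = -4 - 4/13 = -56/13 ≈ -4.3077)
(E + 30)*(-41) = (-56/13 + 30)*(-41) = (334/13)*(-41) = -13694/13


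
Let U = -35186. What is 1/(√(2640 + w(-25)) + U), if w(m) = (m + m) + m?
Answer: -35186/1238052031 - 3*√285/1238052031 ≈ -2.8461e-5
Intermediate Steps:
w(m) = 3*m (w(m) = 2*m + m = 3*m)
1/(√(2640 + w(-25)) + U) = 1/(√(2640 + 3*(-25)) - 35186) = 1/(√(2640 - 75) - 35186) = 1/(√2565 - 35186) = 1/(3*√285 - 35186) = 1/(-35186 + 3*√285)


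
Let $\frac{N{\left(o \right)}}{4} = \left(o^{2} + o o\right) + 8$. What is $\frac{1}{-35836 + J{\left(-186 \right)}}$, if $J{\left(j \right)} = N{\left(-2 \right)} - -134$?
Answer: $- \frac{1}{35638} \approx -2.806 \cdot 10^{-5}$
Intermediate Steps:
$N{\left(o \right)} = 32 + 8 o^{2}$ ($N{\left(o \right)} = 4 \left(\left(o^{2} + o o\right) + 8\right) = 4 \left(\left(o^{2} + o^{2}\right) + 8\right) = 4 \left(2 o^{2} + 8\right) = 4 \left(8 + 2 o^{2}\right) = 32 + 8 o^{2}$)
$J{\left(j \right)} = 198$ ($J{\left(j \right)} = \left(32 + 8 \left(-2\right)^{2}\right) - -134 = \left(32 + 8 \cdot 4\right) + 134 = \left(32 + 32\right) + 134 = 64 + 134 = 198$)
$\frac{1}{-35836 + J{\left(-186 \right)}} = \frac{1}{-35836 + 198} = \frac{1}{-35638} = - \frac{1}{35638}$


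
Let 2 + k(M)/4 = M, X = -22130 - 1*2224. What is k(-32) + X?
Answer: -24490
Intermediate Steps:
X = -24354 (X = -22130 - 2224 = -24354)
k(M) = -8 + 4*M
k(-32) + X = (-8 + 4*(-32)) - 24354 = (-8 - 128) - 24354 = -136 - 24354 = -24490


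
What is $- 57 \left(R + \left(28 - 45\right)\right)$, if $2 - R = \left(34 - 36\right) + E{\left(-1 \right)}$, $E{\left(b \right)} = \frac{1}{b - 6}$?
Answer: $\frac{5130}{7} \approx 732.86$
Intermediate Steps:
$E{\left(b \right)} = \frac{1}{-6 + b}$
$R = \frac{29}{7}$ ($R = 2 - \left(\left(34 - 36\right) + \frac{1}{-6 - 1}\right) = 2 - \left(\left(34 - 36\right) + \frac{1}{-7}\right) = 2 - \left(-2 - \frac{1}{7}\right) = 2 - - \frac{15}{7} = 2 + \frac{15}{7} = \frac{29}{7} \approx 4.1429$)
$- 57 \left(R + \left(28 - 45\right)\right) = - 57 \left(\frac{29}{7} + \left(28 - 45\right)\right) = - 57 \left(\frac{29}{7} - 17\right) = \left(-57\right) \left(- \frac{90}{7}\right) = \frac{5130}{7}$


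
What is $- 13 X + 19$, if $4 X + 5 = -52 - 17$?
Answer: $\frac{519}{2} \approx 259.5$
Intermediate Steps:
$X = - \frac{37}{2}$ ($X = - \frac{5}{4} + \frac{-52 - 17}{4} = - \frac{5}{4} + \frac{1}{4} \left(-69\right) = - \frac{5}{4} - \frac{69}{4} = - \frac{37}{2} \approx -18.5$)
$- 13 X + 19 = \left(-13\right) \left(- \frac{37}{2}\right) + 19 = \frac{481}{2} + 19 = \frac{519}{2}$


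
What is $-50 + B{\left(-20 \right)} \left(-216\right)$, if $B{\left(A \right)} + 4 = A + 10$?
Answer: $2974$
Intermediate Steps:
$B{\left(A \right)} = 6 + A$ ($B{\left(A \right)} = -4 + \left(A + 10\right) = -4 + \left(10 + A\right) = 6 + A$)
$-50 + B{\left(-20 \right)} \left(-216\right) = -50 + \left(6 - 20\right) \left(-216\right) = -50 - -3024 = -50 + 3024 = 2974$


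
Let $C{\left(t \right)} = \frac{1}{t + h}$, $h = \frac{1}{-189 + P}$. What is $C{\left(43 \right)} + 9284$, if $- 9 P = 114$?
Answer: $\frac{241496013}{26012} \approx 9284.0$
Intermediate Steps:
$P = - \frac{38}{3}$ ($P = \left(- \frac{1}{9}\right) 114 = - \frac{38}{3} \approx -12.667$)
$h = - \frac{3}{605}$ ($h = \frac{1}{-189 - \frac{38}{3}} = \frac{1}{- \frac{605}{3}} = - \frac{3}{605} \approx -0.0049587$)
$C{\left(t \right)} = \frac{1}{- \frac{3}{605} + t}$ ($C{\left(t \right)} = \frac{1}{t - \frac{3}{605}} = \frac{1}{- \frac{3}{605} + t}$)
$C{\left(43 \right)} + 9284 = \frac{605}{-3 + 605 \cdot 43} + 9284 = \frac{605}{-3 + 26015} + 9284 = \frac{605}{26012} + 9284 = \frac{241496013}{26012}$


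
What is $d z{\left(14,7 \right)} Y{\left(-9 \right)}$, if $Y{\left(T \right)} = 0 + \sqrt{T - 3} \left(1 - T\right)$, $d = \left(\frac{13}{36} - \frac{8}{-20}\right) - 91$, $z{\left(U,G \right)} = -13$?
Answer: $\frac{211159 i \sqrt{3}}{9} \approx 40638.0 i$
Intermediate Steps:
$d = - \frac{16243}{180}$ ($d = \left(13 \cdot \frac{1}{36} - - \frac{2}{5}\right) - 91 = \left(\frac{13}{36} + \frac{2}{5}\right) - 91 = \frac{137}{180} - 91 = - \frac{16243}{180} \approx -90.239$)
$Y{\left(T \right)} = \sqrt{-3 + T} \left(1 - T\right)$ ($Y{\left(T \right)} = 0 + \sqrt{-3 + T} \left(1 - T\right) = \sqrt{-3 + T} \left(1 - T\right)$)
$d z{\left(14,7 \right)} Y{\left(-9 \right)} = \left(- \frac{16243}{180}\right) \left(-13\right) \sqrt{-3 - 9} \left(1 - -9\right) = \frac{211159 \sqrt{-12} \left(1 + 9\right)}{180} = \frac{211159 \cdot 2 i \sqrt{3} \cdot 10}{180} = \frac{211159 \cdot 20 i \sqrt{3}}{180} = \frac{211159 i \sqrt{3}}{9}$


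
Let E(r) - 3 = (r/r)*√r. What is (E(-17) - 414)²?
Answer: (411 - I*√17)² ≈ 1.689e+5 - 3389.0*I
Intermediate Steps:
E(r) = 3 + √r (E(r) = 3 + (r/r)*√r = 3 + 1*√r = 3 + √r)
(E(-17) - 414)² = ((3 + √(-17)) - 414)² = ((3 + I*√17) - 414)² = (-411 + I*√17)²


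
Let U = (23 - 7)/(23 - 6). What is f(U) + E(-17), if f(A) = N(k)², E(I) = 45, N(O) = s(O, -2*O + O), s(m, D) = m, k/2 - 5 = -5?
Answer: 45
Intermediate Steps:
k = 0 (k = 10 + 2*(-5) = 10 - 10 = 0)
N(O) = O
U = 16/17 ≈ 0.94118
f(A) = 0 (f(A) = 0² = 0)
f(U) + E(-17) = 0 + 45 = 45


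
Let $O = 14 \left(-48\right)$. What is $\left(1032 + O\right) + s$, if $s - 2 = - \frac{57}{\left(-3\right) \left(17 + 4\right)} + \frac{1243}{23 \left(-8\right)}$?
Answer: $\frac{1376161}{3864} \approx 356.15$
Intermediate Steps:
$s = - \frac{14879}{3864}$ ($s = 2 - \left(\frac{1243}{184} + 57 \left(- \frac{1}{3 \left(17 + 4\right)}\right)\right) = 2 + \left(- \frac{57}{\left(-3\right) 21} + \frac{1243}{-184}\right) = 2 - \left(\frac{1243}{184} + \frac{57}{-63}\right) = 2 - \frac{22607}{3864} = - \frac{14879}{3864} \approx -3.8507$)
$O = -672$
$\left(1032 + O\right) + s = \left(1032 - 672\right) - \frac{14879}{3864} = 360 - \frac{14879}{3864} = \frac{1376161}{3864}$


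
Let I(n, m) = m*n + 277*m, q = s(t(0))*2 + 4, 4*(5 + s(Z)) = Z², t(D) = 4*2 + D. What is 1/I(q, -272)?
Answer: -1/82416 ≈ -1.2134e-5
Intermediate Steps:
t(D) = 8 + D
s(Z) = -5 + Z²/4
q = 26 (q = (-5 + (8 + 0)²/4)*2 + 4 = (-5 + (¼)*8²)*2 + 4 = (-5 + (¼)*64)*2 + 4 = (-5 + 16)*2 + 4 = 11*2 + 4 = 22 + 4 = 26)
I(n, m) = 277*m + m*n
1/I(q, -272) = 1/(-272*(277 + 26)) = 1/(-272*303) = 1/(-82416) = -1/82416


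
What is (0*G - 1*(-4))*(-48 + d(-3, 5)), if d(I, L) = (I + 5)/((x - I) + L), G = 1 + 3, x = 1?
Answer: -1720/9 ≈ -191.11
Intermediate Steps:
G = 4
d(I, L) = (5 + I)/(1 + L - I) (d(I, L) = (I + 5)/((1 - I) + L) = (5 + I)/(1 + L - I))
(0*G - 1*(-4))*(-48 + d(-3, 5)) = (0*4 - 1*(-4))*(-48 + (5 - 3)/(1 + 5 - 1*(-3))) = (0 + 4)*(-48 + 2/(1 + 5 + 3)) = 4*(-48 + 2/9) = 4*(-430/9) = -1720/9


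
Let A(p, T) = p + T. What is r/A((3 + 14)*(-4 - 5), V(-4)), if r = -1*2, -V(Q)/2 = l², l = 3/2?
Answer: 4/315 ≈ 0.012698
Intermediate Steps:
l = 3/2 (l = 3*(½) = 3/2 ≈ 1.5000)
V(Q) = -9/2 (V(Q) = -2*(3/2)² = -2*9/4 = -9/2)
A(p, T) = T + p
r = -2
r/A((3 + 14)*(-4 - 5), V(-4)) = -2/(-9/2 + (3 + 14)*(-4 - 5)) = -2/(-9/2 + 17*(-9)) = -2/(-9/2 - 153) = -2/(-315/2) = -2*(-2/315) = 4/315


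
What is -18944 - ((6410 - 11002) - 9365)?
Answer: -4987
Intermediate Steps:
-18944 - ((6410 - 11002) - 9365) = -18944 - (-4592 - 9365) = -18944 - 1*(-13957) = -18944 + 13957 = -4987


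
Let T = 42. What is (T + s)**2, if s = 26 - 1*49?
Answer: 361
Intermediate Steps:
s = -23 (s = 26 - 49 = -23)
(T + s)**2 = (42 - 23)**2 = 19**2 = 361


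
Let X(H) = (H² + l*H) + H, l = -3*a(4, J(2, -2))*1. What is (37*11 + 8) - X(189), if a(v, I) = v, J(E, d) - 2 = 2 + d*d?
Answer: -33227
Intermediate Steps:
J(E, d) = 4 + d² (J(E, d) = 2 + (2 + d*d) = 2 + (2 + d²) = 4 + d²)
l = -12 (l = -3*4*1 = -12*1 = -12)
X(H) = H² - 11*H (X(H) = (H² - 12*H) + H = H² - 11*H)
(37*11 + 8) - X(189) = (37*11 + 8) - 189*(-11 + 189) = (407 + 8) - 189*178 = 415 - 1*33642 = 415 - 33642 = -33227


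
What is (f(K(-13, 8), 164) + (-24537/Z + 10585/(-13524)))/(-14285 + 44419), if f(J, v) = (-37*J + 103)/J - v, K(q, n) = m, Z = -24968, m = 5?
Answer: -76059520681/12719080461360 ≈ -0.0059800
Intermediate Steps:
K(q, n) = 5
f(J, v) = -v + (103 - 37*J)/J (f(J, v) = (103 - 37*J)/J - v = -v + (103 - 37*J)/J)
(f(K(-13, 8), 164) + (-24537/Z + 10585/(-13524)))/(-14285 + 44419) = ((-37 - 1*164 + 103/5) + (-24537/(-24968) + 10585/(-13524)))/(-14285 + 44419) = ((-37 - 164 + 103*(⅕)) + (-24537*(-1/24968) + 10585*(-1/13524)))/30134 = ((-37 - 164 + 103/5) + (24537/24968 - 10585/13524))*(1/30134) = (-902/5 + 16888027/84416808)*(1/30134) = -76059520681/422084040*1/30134 = -76059520681/12719080461360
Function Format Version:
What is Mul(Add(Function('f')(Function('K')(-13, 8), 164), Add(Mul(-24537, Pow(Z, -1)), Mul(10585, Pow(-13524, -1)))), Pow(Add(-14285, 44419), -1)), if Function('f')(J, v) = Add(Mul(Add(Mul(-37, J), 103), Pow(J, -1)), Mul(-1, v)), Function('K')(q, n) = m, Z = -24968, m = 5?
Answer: Rational(-76059520681, 12719080461360) ≈ -0.0059800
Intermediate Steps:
Function('K')(q, n) = 5
Function('f')(J, v) = Add(Mul(-1, v), Mul(Pow(J, -1), Add(103, Mul(-37, J)))) (Function('f')(J, v) = Add(Mul(Add(103, Mul(-37, J)), Pow(J, -1)), Mul(-1, v)) = Add(Mul(Pow(J, -1), Add(103, Mul(-37, J))), Mul(-1, v)) = Add(Mul(-1, v), Mul(Pow(J, -1), Add(103, Mul(-37, J)))))
Mul(Add(Function('f')(Function('K')(-13, 8), 164), Add(Mul(-24537, Pow(Z, -1)), Mul(10585, Pow(-13524, -1)))), Pow(Add(-14285, 44419), -1)) = Mul(Add(Add(-37, Mul(-1, 164), Mul(103, Pow(5, -1))), Add(Mul(-24537, Pow(-24968, -1)), Mul(10585, Pow(-13524, -1)))), Pow(Add(-14285, 44419), -1)) = Mul(Add(Add(-37, -164, Mul(103, Rational(1, 5))), Add(Mul(-24537, Rational(-1, 24968)), Mul(10585, Rational(-1, 13524)))), Pow(30134, -1)) = Mul(Add(Add(-37, -164, Rational(103, 5)), Add(Rational(24537, 24968), Rational(-10585, 13524))), Rational(1, 30134)) = Mul(Add(Rational(-902, 5), Rational(16888027, 84416808)), Rational(1, 30134)) = Mul(Rational(-76059520681, 422084040), Rational(1, 30134)) = Rational(-76059520681, 12719080461360)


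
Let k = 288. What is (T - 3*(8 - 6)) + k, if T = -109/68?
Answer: 19067/68 ≈ 280.40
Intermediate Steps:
T = -109/68 (T = -109*1/68 = -109/68 ≈ -1.6029)
(T - 3*(8 - 6)) + k = (-109/68 - 3*(8 - 6)) + 288 = (-109/68 - 3*2) + 288 = (-109/68 - 6) + 288 = -517/68 + 288 = 19067/68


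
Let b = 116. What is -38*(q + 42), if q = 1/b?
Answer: -92587/58 ≈ -1596.3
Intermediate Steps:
q = 1/116 ≈ 0.0086207
-38*(q + 42) = -38*(1/116 + 42) = -38*4873/116 = -92587/58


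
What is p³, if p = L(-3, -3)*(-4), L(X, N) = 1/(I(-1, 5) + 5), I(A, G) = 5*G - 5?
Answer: -64/15625 ≈ -0.0040960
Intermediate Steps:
I(A, G) = -5 + 5*G
L(X, N) = 1/25 (L(X, N) = 1/((-5 + 5*5) + 5) = 1/((-5 + 25) + 5) = 1/(20 + 5) = 1/25)
p = -4/25 (p = (1/25)*(-4) = -4/25 ≈ -0.16000)
p³ = (-4/25)³ = -64/15625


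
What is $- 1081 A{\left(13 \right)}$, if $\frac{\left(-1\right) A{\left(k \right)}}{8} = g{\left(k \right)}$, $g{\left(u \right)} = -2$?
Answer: $-17296$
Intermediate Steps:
$A{\left(k \right)} = 16$ ($A{\left(k \right)} = \left(-8\right) \left(-2\right) = 16$)
$- 1081 A{\left(13 \right)} = \left(-1081\right) 16 = -17296$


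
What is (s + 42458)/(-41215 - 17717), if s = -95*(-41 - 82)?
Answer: -54143/58932 ≈ -0.91874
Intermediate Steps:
s = 11685 (s = -95*(-123) = 11685)
(s + 42458)/(-41215 - 17717) = (11685 + 42458)/(-41215 - 17717) = 54143/(-58932) = 54143*(-1/58932) = -54143/58932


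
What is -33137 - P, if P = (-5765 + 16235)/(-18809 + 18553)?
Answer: -4236301/128 ≈ -33096.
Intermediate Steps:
P = -5235/128 (P = 10470/(-256) = 10470*(-1/256) = -5235/128 ≈ -40.898)
-33137 - P = -33137 - 1*(-5235/128) = -33137 + 5235/128 = -4236301/128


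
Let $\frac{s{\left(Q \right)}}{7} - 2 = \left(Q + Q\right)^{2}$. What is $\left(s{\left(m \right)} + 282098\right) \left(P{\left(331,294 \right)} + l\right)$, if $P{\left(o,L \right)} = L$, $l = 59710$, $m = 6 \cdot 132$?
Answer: $1070801622016$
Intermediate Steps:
$m = 792$
$s{\left(Q \right)} = 14 + 28 Q^{2}$ ($s{\left(Q \right)} = 14 + 7 \left(Q + Q\right)^{2} = 14 + 7 \left(2 Q\right)^{2} = 14 + 7 \cdot 4 Q^{2} = 14 + 28 Q^{2}$)
$\left(s{\left(m \right)} + 282098\right) \left(P{\left(331,294 \right)} + l\right) = \left(\left(14 + 28 \cdot 792^{2}\right) + 282098\right) \left(294 + 59710\right) = \left(\left(14 + 28 \cdot 627264\right) + 282098\right) 60004 = \left(\left(14 + 17563392\right) + 282098\right) 60004 = \left(17563406 + 282098\right) 60004 = 17845504 \cdot 60004 = 1070801622016$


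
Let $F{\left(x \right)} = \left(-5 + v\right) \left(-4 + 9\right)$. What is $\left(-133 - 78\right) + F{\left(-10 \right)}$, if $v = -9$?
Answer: $-281$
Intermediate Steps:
$F{\left(x \right)} = -70$ ($F{\left(x \right)} = \left(-5 - 9\right) \left(-4 + 9\right) = \left(-14\right) 5 = -70$)
$\left(-133 - 78\right) + F{\left(-10 \right)} = \left(-133 - 78\right) - 70 = -211 - 70 = -281$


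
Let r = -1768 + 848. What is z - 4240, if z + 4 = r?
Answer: -5164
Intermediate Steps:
r = -920
z = -924 (z = -4 - 920 = -924)
z - 4240 = -924 - 4240 = -5164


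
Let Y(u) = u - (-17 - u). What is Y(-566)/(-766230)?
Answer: 223/153246 ≈ 0.0014552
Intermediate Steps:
Y(u) = 17 + 2*u (Y(u) = u + (17 + u) = 17 + 2*u)
Y(-566)/(-766230) = (17 + 2*(-566))/(-766230) = (17 - 1132)*(-1/766230) = -1115*(-1/766230) = 223/153246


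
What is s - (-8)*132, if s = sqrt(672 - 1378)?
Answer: 1056 + I*sqrt(706) ≈ 1056.0 + 26.571*I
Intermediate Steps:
s = I*sqrt(706) (s = sqrt(-706) = I*sqrt(706) ≈ 26.571*I)
s - (-8)*132 = I*sqrt(706) - (-8)*132 = I*sqrt(706) - 1*(-1056) = I*sqrt(706) + 1056 = 1056 + I*sqrt(706)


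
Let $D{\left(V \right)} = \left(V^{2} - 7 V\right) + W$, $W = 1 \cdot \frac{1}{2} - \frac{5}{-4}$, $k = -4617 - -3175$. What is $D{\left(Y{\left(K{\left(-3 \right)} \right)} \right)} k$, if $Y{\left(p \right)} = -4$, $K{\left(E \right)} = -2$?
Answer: $- \frac{131943}{2} \approx -65972.0$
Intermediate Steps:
$k = -1442$ ($k = -4617 + 3175 = -1442$)
$W = \frac{7}{4}$ ($W = 1 \cdot \frac{1}{2} - - \frac{5}{4} = \frac{1}{2} + \frac{5}{4} = \frac{7}{4} \approx 1.75$)
$D{\left(V \right)} = \frac{7}{4} + V^{2} - 7 V$ ($D{\left(V \right)} = \left(V^{2} - 7 V\right) + \frac{7}{4} = \frac{7}{4} + V^{2} - 7 V$)
$D{\left(Y{\left(K{\left(-3 \right)} \right)} \right)} k = \left(\frac{7}{4} + \left(-4\right)^{2} - -28\right) \left(-1442\right) = \left(\frac{7}{4} + 16 + 28\right) \left(-1442\right) = \frac{183}{4} \left(-1442\right) = - \frac{131943}{2}$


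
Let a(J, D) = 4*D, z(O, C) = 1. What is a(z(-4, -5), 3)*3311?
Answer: 39732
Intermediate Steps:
a(z(-4, -5), 3)*3311 = (4*3)*3311 = 12*3311 = 39732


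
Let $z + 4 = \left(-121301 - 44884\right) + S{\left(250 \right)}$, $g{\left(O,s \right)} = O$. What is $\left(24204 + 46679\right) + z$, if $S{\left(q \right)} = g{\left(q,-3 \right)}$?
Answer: $-95056$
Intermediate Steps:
$S{\left(q \right)} = q$
$z = -165939$ ($z = -4 + \left(\left(-121301 - 44884\right) + 250\right) = -4 + \left(-166185 + 250\right) = -4 - 165935 = -165939$)
$\left(24204 + 46679\right) + z = \left(24204 + 46679\right) - 165939 = 70883 - 165939 = -95056$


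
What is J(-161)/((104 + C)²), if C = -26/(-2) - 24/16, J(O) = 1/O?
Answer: -4/8591121 ≈ -4.6560e-7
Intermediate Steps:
C = 23/2 (C = -26*(-½) - 24*1/16 = 13 - 3/2 = 23/2 ≈ 11.500)
J(-161)/((104 + C)²) = 1/((-161)*((104 + 23/2)²)) = -1/(161*((231/2)²)) = -1/(161*53361/4) = -1/161*4/53361 = -4/8591121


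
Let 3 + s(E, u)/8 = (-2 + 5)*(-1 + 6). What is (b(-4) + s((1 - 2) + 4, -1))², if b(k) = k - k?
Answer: 9216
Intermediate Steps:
s(E, u) = 96 (s(E, u) = -24 + 8*((-2 + 5)*(-1 + 6)) = -24 + 8*(3*5) = -24 + 8*15 = -24 + 120 = 96)
b(k) = 0
(b(-4) + s((1 - 2) + 4, -1))² = (0 + 96)² = 96² = 9216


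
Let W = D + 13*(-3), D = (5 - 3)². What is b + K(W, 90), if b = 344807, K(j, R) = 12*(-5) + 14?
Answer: 344761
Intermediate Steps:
D = 4 (D = 2² = 4)
W = -35 (W = 4 + 13*(-3) = 4 - 39 = -35)
K(j, R) = -46 (K(j, R) = -60 + 14 = -46)
b + K(W, 90) = 344807 - 46 = 344761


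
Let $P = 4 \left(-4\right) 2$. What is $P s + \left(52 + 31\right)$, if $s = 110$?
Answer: $-3437$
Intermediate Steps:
$P = -32$ ($P = \left(-16\right) 2 = -32$)
$P s + \left(52 + 31\right) = \left(-32\right) 110 + \left(52 + 31\right) = -3520 + 83 = -3437$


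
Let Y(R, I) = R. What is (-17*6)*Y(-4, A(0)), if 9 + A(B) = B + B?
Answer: 408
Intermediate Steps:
A(B) = -9 + 2*B (A(B) = -9 + (B + B) = -9 + 2*B)
(-17*6)*Y(-4, A(0)) = -17*6*(-4) = -102*(-4) = 408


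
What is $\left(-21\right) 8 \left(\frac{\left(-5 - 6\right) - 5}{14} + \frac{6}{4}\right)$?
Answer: $-60$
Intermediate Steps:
$\left(-21\right) 8 \left(\frac{\left(-5 - 6\right) - 5}{14} + \frac{6}{4}\right) = - 168 \left(\left(-11 - 5\right) \frac{1}{14} + 6 \cdot \frac{1}{4}\right) = - 168 \left(\left(-16\right) \frac{1}{14} + \frac{3}{2}\right) = - 168 \left(- \frac{8}{7} + \frac{3}{2}\right) = \left(-168\right) \frac{5}{14} = -60$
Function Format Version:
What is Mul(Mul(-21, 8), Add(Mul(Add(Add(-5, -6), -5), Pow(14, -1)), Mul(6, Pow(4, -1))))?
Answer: -60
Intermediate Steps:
Mul(Mul(-21, 8), Add(Mul(Add(Add(-5, -6), -5), Pow(14, -1)), Mul(6, Pow(4, -1)))) = Mul(-168, Add(Mul(Add(-11, -5), Rational(1, 14)), Mul(6, Rational(1, 4)))) = Mul(-168, Add(Mul(-16, Rational(1, 14)), Rational(3, 2))) = Mul(-168, Add(Rational(-8, 7), Rational(3, 2))) = Mul(-168, Rational(5, 14)) = -60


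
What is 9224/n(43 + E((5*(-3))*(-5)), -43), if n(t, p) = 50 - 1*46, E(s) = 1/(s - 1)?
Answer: 2306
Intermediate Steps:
E(s) = 1/(-1 + s)
n(t, p) = 4 (n(t, p) = 50 - 46 = 4)
9224/n(43 + E((5*(-3))*(-5)), -43) = 9224/4 = 9224*(1/4) = 2306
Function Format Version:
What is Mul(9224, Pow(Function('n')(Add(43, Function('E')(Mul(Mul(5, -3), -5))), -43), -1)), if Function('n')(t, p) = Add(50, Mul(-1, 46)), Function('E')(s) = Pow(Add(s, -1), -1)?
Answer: 2306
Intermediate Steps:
Function('E')(s) = Pow(Add(-1, s), -1)
Function('n')(t, p) = 4 (Function('n')(t, p) = Add(50, -46) = 4)
Mul(9224, Pow(Function('n')(Add(43, Function('E')(Mul(Mul(5, -3), -5))), -43), -1)) = Mul(9224, Pow(4, -1)) = Mul(9224, Rational(1, 4)) = 2306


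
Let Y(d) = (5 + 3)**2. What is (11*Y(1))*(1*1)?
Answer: 704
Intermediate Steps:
Y(d) = 64 (Y(d) = 8**2 = 64)
(11*Y(1))*(1*1) = (11*64)*(1*1) = 704*1 = 704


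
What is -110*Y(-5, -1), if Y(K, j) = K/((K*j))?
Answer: 110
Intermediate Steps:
Y(K, j) = 1/j (Y(K, j) = K*(1/(K*j)) = 1/j)
-110*Y(-5, -1) = -110/(-1) = -110*(-1) = 110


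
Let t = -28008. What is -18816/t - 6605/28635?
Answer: 982787/2227803 ≈ 0.44115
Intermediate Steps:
-18816/t - 6605/28635 = -18816/(-28008) - 6605/28635 = -18816*(-1/28008) - 6605*1/28635 = 784/1167 - 1321/5727 = 982787/2227803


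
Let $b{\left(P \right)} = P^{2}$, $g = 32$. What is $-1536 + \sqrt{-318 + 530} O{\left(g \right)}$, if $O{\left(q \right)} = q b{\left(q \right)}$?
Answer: $-1536 + 65536 \sqrt{53} \approx 4.7557 \cdot 10^{5}$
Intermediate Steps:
$O{\left(q \right)} = q^{3}$ ($O{\left(q \right)} = q q^{2} = q^{3}$)
$-1536 + \sqrt{-318 + 530} O{\left(g \right)} = -1536 + \sqrt{-318 + 530} \cdot 32^{3} = -1536 + \sqrt{212} \cdot 32768 = -1536 + 2 \sqrt{53} \cdot 32768 = -1536 + 65536 \sqrt{53}$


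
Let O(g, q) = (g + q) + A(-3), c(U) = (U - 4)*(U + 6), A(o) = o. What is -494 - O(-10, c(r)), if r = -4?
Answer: -465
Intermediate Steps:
c(U) = (-4 + U)*(6 + U)
O(g, q) = -3 + g + q (O(g, q) = (g + q) - 3 = -3 + g + q)
-494 - O(-10, c(r)) = -494 - (-3 - 10 + (-24 + (-4)² + 2*(-4))) = -494 - (-3 - 10 + (-24 + 16 - 8)) = -494 - (-3 - 10 - 16) = -494 - 1*(-29) = -494 + 29 = -465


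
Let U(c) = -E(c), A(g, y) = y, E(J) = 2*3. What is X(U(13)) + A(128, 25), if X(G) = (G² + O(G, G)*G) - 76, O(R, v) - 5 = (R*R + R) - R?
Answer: -261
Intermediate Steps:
E(J) = 6
O(R, v) = 5 + R² (O(R, v) = 5 + ((R*R + R) - R) = 5 + ((R² + R) - R) = 5 + ((R + R²) - R) = 5 + R²)
U(c) = -6 (U(c) = -1*6 = -6)
X(G) = -76 + G² + G*(5 + G²) (X(G) = (G² + (5 + G²)*G) - 76 = (G² + G*(5 + G²)) - 76 = -76 + G² + G*(5 + G²))
X(U(13)) + A(128, 25) = (-76 + (-6)² - 6*(5 + (-6)²)) + 25 = (-76 + 36 - 6*(5 + 36)) + 25 = (-76 + 36 - 6*41) + 25 = (-76 + 36 - 246) + 25 = -286 + 25 = -261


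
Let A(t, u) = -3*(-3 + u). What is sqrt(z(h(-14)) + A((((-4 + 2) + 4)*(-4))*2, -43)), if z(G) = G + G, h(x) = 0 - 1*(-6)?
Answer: 5*sqrt(6) ≈ 12.247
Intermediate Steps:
A(t, u) = 9 - 3*u
h(x) = 6 (h(x) = 0 + 6 = 6)
z(G) = 2*G
sqrt(z(h(-14)) + A((((-4 + 2) + 4)*(-4))*2, -43)) = sqrt(2*6 + (9 - 3*(-43))) = sqrt(12 + (9 + 129)) = sqrt(12 + 138) = sqrt(150) = 5*sqrt(6)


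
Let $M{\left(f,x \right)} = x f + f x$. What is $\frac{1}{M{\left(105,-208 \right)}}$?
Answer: $- \frac{1}{43680} \approx -2.2894 \cdot 10^{-5}$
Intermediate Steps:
$M{\left(f,x \right)} = 2 f x$ ($M{\left(f,x \right)} = f x + f x = 2 f x$)
$\frac{1}{M{\left(105,-208 \right)}} = \frac{1}{2 \cdot 105 \left(-208\right)} = \frac{1}{-43680} = - \frac{1}{43680}$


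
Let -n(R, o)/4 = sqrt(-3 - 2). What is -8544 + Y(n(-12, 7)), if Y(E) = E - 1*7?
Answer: -8551 - 4*I*sqrt(5) ≈ -8551.0 - 8.9443*I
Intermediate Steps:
n(R, o) = -4*I*sqrt(5) (n(R, o) = -4*sqrt(-3 - 2) = -4*I*sqrt(5))
Y(E) = -7 + E (Y(E) = E - 7 = -7 + E)
-8544 + Y(n(-12, 7)) = -8544 + (-7 - 4*I*sqrt(5)) = -8551 - 4*I*sqrt(5)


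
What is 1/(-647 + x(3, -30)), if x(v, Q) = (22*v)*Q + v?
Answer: -1/2624 ≈ -0.00038110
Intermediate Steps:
x(v, Q) = v + 22*Q*v (x(v, Q) = 22*Q*v + v = v + 22*Q*v)
1/(-647 + x(3, -30)) = 1/(-647 + 3*(1 + 22*(-30))) = 1/(-647 + 3*(1 - 660)) = 1/(-647 + 3*(-659)) = 1/(-647 - 1977) = 1/(-2624) = -1/2624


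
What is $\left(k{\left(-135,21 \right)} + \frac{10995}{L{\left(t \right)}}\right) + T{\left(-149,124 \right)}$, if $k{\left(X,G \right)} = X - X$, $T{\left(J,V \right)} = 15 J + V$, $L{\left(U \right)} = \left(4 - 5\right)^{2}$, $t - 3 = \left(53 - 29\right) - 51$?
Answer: $8884$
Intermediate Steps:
$t = -24$ ($t = 3 + \left(\left(53 - 29\right) - 51\right) = 3 + \left(24 - 51\right) = 3 - 27 = -24$)
$L{\left(U \right)} = 1$ ($L{\left(U \right)} = \left(-1\right)^{2} = 1$)
$T{\left(J,V \right)} = V + 15 J$
$k{\left(X,G \right)} = 0$
$\left(k{\left(-135,21 \right)} + \frac{10995}{L{\left(t \right)}}\right) + T{\left(-149,124 \right)} = \left(0 + \frac{10995}{1}\right) + \left(124 + 15 \left(-149\right)\right) = \left(0 + 10995 \cdot 1\right) + \left(124 - 2235\right) = \left(0 + 10995\right) - 2111 = 10995 - 2111 = 8884$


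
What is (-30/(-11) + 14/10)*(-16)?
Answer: -3632/55 ≈ -66.036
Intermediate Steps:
(-30/(-11) + 14/10)*(-16) = (-30*(-1/11) + 14*(1/10))*(-16) = (30/11 + 7/5)*(-16) = (227/55)*(-16) = -3632/55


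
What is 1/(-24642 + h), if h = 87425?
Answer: 1/62783 ≈ 1.5928e-5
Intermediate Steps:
1/(-24642 + h) = 1/(-24642 + 87425) = 1/62783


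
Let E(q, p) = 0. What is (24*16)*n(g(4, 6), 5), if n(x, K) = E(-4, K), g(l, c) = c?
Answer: 0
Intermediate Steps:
n(x, K) = 0
(24*16)*n(g(4, 6), 5) = (24*16)*0 = 384*0 = 0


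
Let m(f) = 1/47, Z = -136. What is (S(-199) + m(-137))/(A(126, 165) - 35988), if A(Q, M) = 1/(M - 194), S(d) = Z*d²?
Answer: 564673703/3773207 ≈ 149.65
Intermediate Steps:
S(d) = -136*d²
m(f) = 1/47
A(Q, M) = 1/(-194 + M)
(S(-199) + m(-137))/(A(126, 165) - 35988) = (-136*(-199)² + 1/47)/(1/(-194 + 165) - 35988) = (-136*39601 + 1/47)/(1/(-29) - 35988) = (-5385736 + 1/47)/(-1/29 - 35988) = -253129591/(47*(-1043653/29)) = -253129591/47*(-29/1043653) = 564673703/3773207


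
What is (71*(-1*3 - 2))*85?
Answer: -30175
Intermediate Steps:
(71*(-1*3 - 2))*85 = (71*(-3 - 2))*85 = (71*(-5))*85 = -355*85 = -30175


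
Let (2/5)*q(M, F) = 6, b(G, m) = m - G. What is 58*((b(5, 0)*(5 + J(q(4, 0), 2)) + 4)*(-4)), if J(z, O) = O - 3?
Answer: 3712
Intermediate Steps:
q(M, F) = 15 (q(M, F) = (5/2)*6 = 15)
J(z, O) = -3 + O
58*((b(5, 0)*(5 + J(q(4, 0), 2)) + 4)*(-4)) = 58*(((0 - 1*5)*(5 + (-3 + 2)) + 4)*(-4)) = 58*(((0 - 5)*(5 - 1) + 4)*(-4)) = 58*((-5*4 + 4)*(-4)) = 58*((-20 + 4)*(-4)) = 58*(-16*(-4)) = 58*64 = 3712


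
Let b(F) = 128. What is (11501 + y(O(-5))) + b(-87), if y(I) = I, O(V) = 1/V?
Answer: 58144/5 ≈ 11629.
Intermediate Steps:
(11501 + y(O(-5))) + b(-87) = (11501 + 1/(-5)) + 128 = (11501 - 1/5) + 128 = 57504/5 + 128 = 58144/5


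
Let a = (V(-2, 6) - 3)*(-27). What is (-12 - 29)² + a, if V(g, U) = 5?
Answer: 1627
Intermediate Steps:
a = -54 (a = (5 - 3)*(-27) = 2*(-27) = -54)
(-12 - 29)² + a = (-12 - 29)² - 54 = (-41)² - 54 = 1681 - 54 = 1627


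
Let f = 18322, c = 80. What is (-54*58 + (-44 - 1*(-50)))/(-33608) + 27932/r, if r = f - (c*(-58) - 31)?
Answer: 505307387/386374372 ≈ 1.3078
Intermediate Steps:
r = 22993 (r = 18322 - (80*(-58) - 31) = 18322 - (-4640 - 31) = 18322 - 1*(-4671) = 18322 + 4671 = 22993)
(-54*58 + (-44 - 1*(-50)))/(-33608) + 27932/r = (-54*58 + (-44 - 1*(-50)))/(-33608) + 27932/22993 = (-3132 + (-44 + 50))*(-1/33608) + 27932*(1/22993) = (-3132 + 6)*(-1/33608) + 27932/22993 = -3126*(-1/33608) + 27932/22993 = 1563/16804 + 27932/22993 = 505307387/386374372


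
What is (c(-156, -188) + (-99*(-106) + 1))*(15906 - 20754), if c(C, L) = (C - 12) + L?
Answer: -49153872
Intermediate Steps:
c(C, L) = -12 + C + L (c(C, L) = (-12 + C) + L = -12 + C + L)
(c(-156, -188) + (-99*(-106) + 1))*(15906 - 20754) = ((-12 - 156 - 188) + (-99*(-106) + 1))*(15906 - 20754) = (-356 + (10494 + 1))*(-4848) = (-356 + 10495)*(-4848) = 10139*(-4848) = -49153872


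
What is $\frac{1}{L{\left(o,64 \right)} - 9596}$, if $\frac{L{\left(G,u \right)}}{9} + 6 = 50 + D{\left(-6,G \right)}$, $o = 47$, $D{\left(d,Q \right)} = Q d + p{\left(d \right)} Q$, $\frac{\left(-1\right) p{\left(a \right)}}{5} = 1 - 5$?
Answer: $- \frac{1}{3278} \approx -0.00030506$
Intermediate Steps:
$p{\left(a \right)} = 20$ ($p{\left(a \right)} = - 5 \left(1 - 5\right) = \left(-5\right) \left(-4\right) = 20$)
$D{\left(d,Q \right)} = 20 Q + Q d$ ($D{\left(d,Q \right)} = Q d + 20 Q = 20 Q + Q d$)
$L{\left(G,u \right)} = 396 + 126 G$ ($L{\left(G,u \right)} = -54 + 9 \left(50 + G \left(20 - 6\right)\right) = -54 + 9 \left(50 + G 14\right) = -54 + 9 \left(50 + 14 G\right) = -54 + \left(450 + 126 G\right) = 396 + 126 G$)
$\frac{1}{L{\left(o,64 \right)} - 9596} = \frac{1}{\left(396 + 126 \cdot 47\right) - 9596} = \frac{1}{\left(396 + 5922\right) - 9596} = \frac{1}{6318 - 9596} = \frac{1}{-3278} = - \frac{1}{3278}$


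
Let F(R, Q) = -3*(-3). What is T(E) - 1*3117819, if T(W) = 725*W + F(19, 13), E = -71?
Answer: -3169285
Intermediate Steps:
F(R, Q) = 9
T(W) = 9 + 725*W (T(W) = 725*W + 9 = 9 + 725*W)
T(E) - 1*3117819 = (9 + 725*(-71)) - 1*3117819 = (9 - 51475) - 3117819 = -51466 - 3117819 = -3169285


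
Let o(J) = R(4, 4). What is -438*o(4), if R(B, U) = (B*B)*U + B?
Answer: -29784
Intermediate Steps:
R(B, U) = B + U*B² (R(B, U) = B²*U + B = U*B² + B = B + U*B²)
o(J) = 68 (o(J) = 4*(1 + 4*4) = 4*(1 + 16) = 4*17 = 68)
-438*o(4) = -438*68 = -29784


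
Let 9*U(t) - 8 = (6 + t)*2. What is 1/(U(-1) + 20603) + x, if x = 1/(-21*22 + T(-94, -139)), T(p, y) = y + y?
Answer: -3973/3049540 ≈ -0.0013028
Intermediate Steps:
U(t) = 20/9 + 2*t/9 (U(t) = 8/9 + ((6 + t)*2)/9 = 8/9 + (12 + 2*t)/9 = 8/9 + (4/3 + 2*t/9) = 20/9 + 2*t/9)
T(p, y) = 2*y
x = -1/740 (x = 1/(-21*22 + 2*(-139)) = 1/(-462 - 278) = 1/(-740) = -1/740 ≈ -0.0013514)
1/(U(-1) + 20603) + x = 1/((20/9 + (2/9)*(-1)) + 20603) - 1/740 = 1/((20/9 - 2/9) + 20603) - 1/740 = 1/(2 + 20603) - 1/740 = 1/20605 - 1/740 = -3973/3049540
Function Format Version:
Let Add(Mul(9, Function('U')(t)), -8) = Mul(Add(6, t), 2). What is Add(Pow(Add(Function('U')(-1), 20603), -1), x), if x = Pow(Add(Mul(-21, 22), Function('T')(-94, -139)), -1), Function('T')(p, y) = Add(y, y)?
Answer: Rational(-3973, 3049540) ≈ -0.0013028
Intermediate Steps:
Function('U')(t) = Add(Rational(20, 9), Mul(Rational(2, 9), t)) (Function('U')(t) = Add(Rational(8, 9), Mul(Rational(1, 9), Mul(Add(6, t), 2))) = Add(Rational(8, 9), Mul(Rational(1, 9), Add(12, Mul(2, t)))) = Add(Rational(8, 9), Add(Rational(4, 3), Mul(Rational(2, 9), t))) = Add(Rational(20, 9), Mul(Rational(2, 9), t)))
Function('T')(p, y) = Mul(2, y)
x = Rational(-1, 740) (x = Pow(Add(Mul(-21, 22), Mul(2, -139)), -1) = Pow(Add(-462, -278), -1) = Pow(-740, -1) = Rational(-1, 740) ≈ -0.0013514)
Add(Pow(Add(Function('U')(-1), 20603), -1), x) = Add(Pow(Add(Add(Rational(20, 9), Mul(Rational(2, 9), -1)), 20603), -1), Rational(-1, 740)) = Add(Pow(Add(Add(Rational(20, 9), Rational(-2, 9)), 20603), -1), Rational(-1, 740)) = Add(Pow(Add(2, 20603), -1), Rational(-1, 740)) = Add(Pow(20605, -1), Rational(-1, 740)) = Add(Rational(1, 20605), Rational(-1, 740)) = Rational(-3973, 3049540)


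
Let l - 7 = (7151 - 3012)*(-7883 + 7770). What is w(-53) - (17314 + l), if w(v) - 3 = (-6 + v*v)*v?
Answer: 301830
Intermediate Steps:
l = -467700 (l = 7 + (7151 - 3012)*(-7883 + 7770) = 7 + 4139*(-113) = 7 - 467707 = -467700)
w(v) = 3 + v*(-6 + v²) (w(v) = 3 + (-6 + v*v)*v = 3 + (-6 + v²)*v = 3 + v*(-6 + v²))
w(-53) - (17314 + l) = (3 + (-53)³ - 6*(-53)) - (17314 - 467700) = (3 - 148877 + 318) - 1*(-450386) = -148556 + 450386 = 301830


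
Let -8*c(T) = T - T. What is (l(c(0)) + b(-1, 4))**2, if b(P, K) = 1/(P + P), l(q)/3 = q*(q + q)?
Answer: 1/4 ≈ 0.25000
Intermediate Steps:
c(T) = 0 (c(T) = -(T - T)/8 = -1/8*0 = 0)
l(q) = 6*q**2 (l(q) = 3*(q*(q + q)) = 3*(q*(2*q)) = 3*(2*q**2) = 6*q**2)
b(P, K) = 1/(2*P)
(l(c(0)) + b(-1, 4))**2 = (6*0**2 + (1/2)/(-1))**2 = (6*0 + (1/2)*(-1))**2 = (0 - 1/2)**2 = (-1/2)**2 = 1/4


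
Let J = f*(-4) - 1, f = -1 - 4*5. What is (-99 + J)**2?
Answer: 256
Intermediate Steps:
f = -21 (f = -1 - 20 = -21)
J = 83 (J = -21*(-4) - 1 = 84 - 1 = 83)
(-99 + J)**2 = (-99 + 83)**2 = (-16)**2 = 256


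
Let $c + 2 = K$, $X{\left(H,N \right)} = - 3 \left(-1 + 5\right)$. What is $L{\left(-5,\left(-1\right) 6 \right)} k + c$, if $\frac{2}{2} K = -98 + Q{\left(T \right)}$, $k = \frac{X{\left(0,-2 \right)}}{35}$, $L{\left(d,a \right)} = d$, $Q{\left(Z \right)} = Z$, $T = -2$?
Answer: $- \frac{702}{7} \approx -100.29$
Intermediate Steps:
$X{\left(H,N \right)} = -12$ ($X{\left(H,N \right)} = \left(-3\right) 4 = -12$)
$k = - \frac{12}{35} \approx -0.34286$
$K = -100$ ($K = -98 - 2 = -100$)
$c = -102$ ($c = -2 - 100 = -102$)
$L{\left(-5,\left(-1\right) 6 \right)} k + c = \left(-5\right) \left(- \frac{12}{35}\right) - 102 = \frac{12}{7} - 102 = - \frac{702}{7}$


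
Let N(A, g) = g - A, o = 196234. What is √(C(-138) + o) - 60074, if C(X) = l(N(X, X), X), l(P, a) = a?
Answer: -60074 + 16*√766 ≈ -59631.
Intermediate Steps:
C(X) = X
√(C(-138) + o) - 60074 = √(-138 + 196234) - 60074 = √196096 - 60074 = 16*√766 - 60074 = -60074 + 16*√766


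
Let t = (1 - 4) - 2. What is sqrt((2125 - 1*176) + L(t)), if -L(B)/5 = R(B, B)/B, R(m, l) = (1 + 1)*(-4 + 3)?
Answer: sqrt(1947) ≈ 44.125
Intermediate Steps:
t = -5 (t = -3 - 2 = -5)
R(m, l) = -2 (R(m, l) = 2*(-1) = -2)
L(B) = 10/B (L(B) = -(-10)/B = 10/B)
sqrt((2125 - 1*176) + L(t)) = sqrt((2125 - 1*176) + 10/(-5)) = sqrt((2125 - 176) + 10*(-1/5)) = sqrt(1949 - 2) = sqrt(1947)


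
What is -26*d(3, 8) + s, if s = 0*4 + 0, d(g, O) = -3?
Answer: 78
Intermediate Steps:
s = 0 (s = 0 + 0 = 0)
-26*d(3, 8) + s = -26*(-3) + 0 = 78 + 0 = 78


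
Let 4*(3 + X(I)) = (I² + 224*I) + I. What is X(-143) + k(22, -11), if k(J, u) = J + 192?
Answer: -5441/2 ≈ -2720.5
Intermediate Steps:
k(J, u) = 192 + J
X(I) = -3 + I²/4 + 225*I/4 (X(I) = -3 + ((I² + 224*I) + I)/4 = -3 + (I² + 225*I)/4 = -3 + (I²/4 + 225*I/4) = -3 + I²/4 + 225*I/4)
X(-143) + k(22, -11) = (-3 + (¼)*(-143)² + (225/4)*(-143)) + (192 + 22) = (-3 + (¼)*20449 - 32175/4) + 214 = (-3 + 20449/4 - 32175/4) + 214 = -5869/2 + 214 = -5441/2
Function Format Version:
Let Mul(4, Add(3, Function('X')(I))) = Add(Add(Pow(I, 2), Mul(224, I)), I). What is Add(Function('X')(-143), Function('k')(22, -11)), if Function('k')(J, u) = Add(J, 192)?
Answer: Rational(-5441, 2) ≈ -2720.5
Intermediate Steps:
Function('k')(J, u) = Add(192, J)
Function('X')(I) = Add(-3, Mul(Rational(1, 4), Pow(I, 2)), Mul(Rational(225, 4), I)) (Function('X')(I) = Add(-3, Mul(Rational(1, 4), Add(Add(Pow(I, 2), Mul(224, I)), I))) = Add(-3, Mul(Rational(1, 4), Add(Pow(I, 2), Mul(225, I)))) = Add(-3, Add(Mul(Rational(1, 4), Pow(I, 2)), Mul(Rational(225, 4), I))) = Add(-3, Mul(Rational(1, 4), Pow(I, 2)), Mul(Rational(225, 4), I)))
Add(Function('X')(-143), Function('k')(22, -11)) = Add(Add(-3, Mul(Rational(1, 4), Pow(-143, 2)), Mul(Rational(225, 4), -143)), Add(192, 22)) = Add(Add(-3, Mul(Rational(1, 4), 20449), Rational(-32175, 4)), 214) = Add(Add(-3, Rational(20449, 4), Rational(-32175, 4)), 214) = Add(Rational(-5869, 2), 214) = Rational(-5441, 2)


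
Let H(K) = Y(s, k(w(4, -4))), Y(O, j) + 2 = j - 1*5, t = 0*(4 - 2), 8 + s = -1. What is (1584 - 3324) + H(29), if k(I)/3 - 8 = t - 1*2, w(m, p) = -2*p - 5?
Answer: -1729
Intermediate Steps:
s = -9 (s = -8 - 1 = -9)
t = 0 (t = 0*2 = 0)
w(m, p) = -5 - 2*p
k(I) = 18 (k(I) = 24 + 3*(0 - 1*2) = 24 + 3*(0 - 2) = 24 + 3*(-2) = 24 - 6 = 18)
Y(O, j) = -7 + j (Y(O, j) = -2 + (j - 1*5) = -2 + (j - 5) = -2 + (-5 + j) = -7 + j)
H(K) = 11 (H(K) = -7 + 18 = 11)
(1584 - 3324) + H(29) = (1584 - 3324) + 11 = -1740 + 11 = -1729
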